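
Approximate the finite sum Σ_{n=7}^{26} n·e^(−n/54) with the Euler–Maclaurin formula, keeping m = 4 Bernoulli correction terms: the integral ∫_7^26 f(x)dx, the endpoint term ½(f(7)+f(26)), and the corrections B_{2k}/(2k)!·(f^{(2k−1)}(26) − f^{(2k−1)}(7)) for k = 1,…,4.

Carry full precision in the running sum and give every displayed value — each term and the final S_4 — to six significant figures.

The integral term ∫_7^26 x·e^(−x/54) dx = 224.331.
Endpoint term: (f(7) + f(26))/2 = (6.14894 + 16.0646)/2 = 11.1067.
Running total after boundary: 235.438.
k=1: B_{2}/(2)! × [f^{(1)}(26) − f^{(1)}(7)] = 1/12 × (0.320376 − 0.764551) = -0.0370146.
Partial sum through k=1: 235.401.
k=2: B_{4}/(4)! × [f^{(3)}(26) − f^{(3)}(7)] = −1/720 × (0.000533646 − 0.000864675) = 4.59763e-07.
Partial sum through k=2: 235.401.
k=3: B_{6}/(6)! × [f^{(5)}(26) − f^{(5)}(7)] = 1/30240 × (3.28334e-07 − 5.03141e-07) = -5.78064e-12.
Partial sum through k=3: 235.401.
k=4: B_{8}/(8)! × [f^{(7)}(26) − f^{(7)}(7)] = −1/1209600 × (1.62436e-10 − 2.43400e-10) = 6.69345e-17.

S_4 ≈ 235.401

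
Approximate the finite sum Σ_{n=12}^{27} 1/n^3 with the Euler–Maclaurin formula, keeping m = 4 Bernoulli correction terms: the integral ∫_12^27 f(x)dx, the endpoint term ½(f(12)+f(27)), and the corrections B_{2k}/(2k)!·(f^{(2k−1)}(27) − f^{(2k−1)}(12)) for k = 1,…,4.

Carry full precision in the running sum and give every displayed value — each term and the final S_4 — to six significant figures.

S_4 ≈ 0.00311266

∫_12^27 1/x^3 dx evaluates to 0.00278635.
Boundary: ½(f(12) + f(27)) = ½(0.000578704 + 5.08053e-05) = 0.000314754.
So far: 0.00310111.
Order-1 term: 1/12 · (-5.64503e-06 − (-0.000144676)) = 1.15859e-05.
Running total after k=1: 0.00311269.
Order-2 term: −1/720 · (-1.54870e-07 − (-2.00939e-05)) = -2.76931e-08.
Running total after k=2: 0.00311266.
Order-3 term: 1/30240 · (-8.92258e-09 − (-5.86071e-06)) = 1.93512e-10.
Running total after k=3: 0.00311266.
Order-4 term: −1/1209600 · (-8.81242e-10 − (-2.93036e-06)) = -2.42186e-12.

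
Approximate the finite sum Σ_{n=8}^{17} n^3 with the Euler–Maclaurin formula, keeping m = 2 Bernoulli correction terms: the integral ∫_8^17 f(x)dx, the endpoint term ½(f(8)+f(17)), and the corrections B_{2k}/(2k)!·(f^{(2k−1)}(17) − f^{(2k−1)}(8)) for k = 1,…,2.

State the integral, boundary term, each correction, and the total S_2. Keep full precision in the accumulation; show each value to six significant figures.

S_2 ≈ 22625.0

∫_8^17 x^3 dx evaluates to 19856.2.
½[f(8) + f(17)] = ½[512.000 + 4913.00] = 2712.50.
Running total after boundary: 22568.8.
k=1: B_{2}/(2)! × [f^{(1)}(17) − f^{(1)}(8)] = 1/12 × (867.000 − 192.000) = 56.2500.
After k=1: 22625.0.
k=2: B_{4}/(4)! × [f^{(3)}(17) − f^{(3)}(8)] = −1/720 × (6.00000 − 6.00000) = 0.00000.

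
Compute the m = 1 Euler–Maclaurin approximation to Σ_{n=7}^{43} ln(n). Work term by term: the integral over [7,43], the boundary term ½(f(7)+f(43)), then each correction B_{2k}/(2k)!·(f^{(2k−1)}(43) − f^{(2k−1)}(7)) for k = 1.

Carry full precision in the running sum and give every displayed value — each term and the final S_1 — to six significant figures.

S_1 ≈ 114.954

The integral term ∫_7^43 ln(x) dx = 112.110.
½[f(7) + f(43)] = ½[1.94591 + 3.76120] = 2.85356.
So far: 114.964.
Correction k=1: B_{2}/2! · (f^{(1)}(43) − f^{(1)}(7)) = 1/12 · (0.0232558 − 0.142857) = -0.00996678.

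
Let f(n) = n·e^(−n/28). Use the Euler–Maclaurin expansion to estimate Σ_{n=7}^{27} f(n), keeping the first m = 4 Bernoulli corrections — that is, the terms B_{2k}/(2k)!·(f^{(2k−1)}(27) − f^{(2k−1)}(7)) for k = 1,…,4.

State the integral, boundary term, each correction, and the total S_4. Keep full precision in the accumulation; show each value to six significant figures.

∫_7^27 x·e^(−x/28) dx evaluates to 176.091.
Boundary: ½(f(7) + f(27)) = ½(5.45161 + 10.2939) = 7.87275.
So far: 183.964.
Order-1 term: 1/12 · (0.0136163 − 0.584101) = -0.0475404.
Running total after k=1: 183.917.
Order-2 term: −1/720 · (0.000989958 − 0.00273176) = 2.41917e-06.
Running total after k=2: 183.917.
Order-3 term: 1/30240 · (2.50325e-06 − 6.01849e-06) = -1.16245e-10.
Running total after k=3: 183.917.
Order-4 term: −1/1209600 · (4.77525e-09 − 1.09089e-08) = 5.07083e-15.

S_4 ≈ 183.917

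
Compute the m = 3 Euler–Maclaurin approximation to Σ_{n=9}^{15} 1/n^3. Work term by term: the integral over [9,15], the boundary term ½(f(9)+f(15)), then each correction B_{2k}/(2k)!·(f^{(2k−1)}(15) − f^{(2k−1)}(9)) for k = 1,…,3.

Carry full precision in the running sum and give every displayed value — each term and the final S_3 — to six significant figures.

Integral: ∫_9^15 1/x^3 dx = 0.00395062.
Endpoint term: (f(9) + f(15))/2 = (0.00137174 + 0.000296296)/2 = 0.000834019.
Integral + boundary = 0.00478464.
Order-1 term: 1/12 · (-5.92593e-05 − (-0.000457247)) = 3.31657e-05.
Running total after k=1: 0.00481780.
Order-2 term: −1/720 · (-5.26749e-06 − (-0.000112901)) = -1.49490e-07.
Running total after k=2: 0.00481765.
Order-3 term: 1/30240 · (-9.83265e-07 − (-5.85410e-05)) = 1.90337e-09.

S_3 ≈ 0.00481765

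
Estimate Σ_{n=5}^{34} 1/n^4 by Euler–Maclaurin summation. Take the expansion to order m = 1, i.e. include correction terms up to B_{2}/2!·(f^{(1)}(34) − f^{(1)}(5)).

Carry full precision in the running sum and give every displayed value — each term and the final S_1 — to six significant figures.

S_1 ≈ 0.00356522

The integral term ∫_5^34 1/x^4 dx = 0.00265819.
Endpoint term: (f(5) + f(34))/2 = (0.00160000 + 7.48315e-07)/2 = 0.000800374.
So far: 0.00345856.
Order-1 term: 1/12 · (-8.80370e-08 − (-0.00128000)) = 0.000106659.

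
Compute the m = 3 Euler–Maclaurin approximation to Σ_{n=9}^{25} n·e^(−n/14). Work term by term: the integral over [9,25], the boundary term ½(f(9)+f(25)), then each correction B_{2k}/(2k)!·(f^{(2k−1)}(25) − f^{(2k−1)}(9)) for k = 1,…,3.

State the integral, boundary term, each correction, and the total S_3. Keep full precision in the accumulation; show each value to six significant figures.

S_3 ≈ 82.1874

∫_9^25 x·e^(−x/14) dx evaluates to 77.7520.
Boundary: ½(f(9) + f(25)) = ½(4.73209 + 4.19193) = 4.46201.
Integral + boundary = 82.2140.
Order-1 term: 1/12 · (-0.131746 − 0.187781) = -0.0266273.
After k=1: 82.1874.
Order-2 term: −1/720 · (0.00103882 − 0.00632325) = 7.33949e-06.
After k=2: 82.1874.
Order-3 term: 1/30240 · (1.40296e-05 − 5.96349e-05) = -1.50811e-09.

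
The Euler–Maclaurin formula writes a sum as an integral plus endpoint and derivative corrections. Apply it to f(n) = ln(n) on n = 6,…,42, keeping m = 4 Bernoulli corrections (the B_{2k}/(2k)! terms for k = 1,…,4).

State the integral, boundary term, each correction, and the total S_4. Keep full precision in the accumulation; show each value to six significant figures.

The integral term ∫_6^42 ln(x) dx = 110.232.
½[f(6) + f(42)] = ½[1.79176 + 3.73767] = 2.76471.
So far: 112.996.
Order-1 term: 1/12 · (0.0238095 − 0.166667) = -0.0119048.
Partial sum through k=1: 112.984.
Order-2 term: −1/720 · (2.69949e-05 − 0.00925926) = 1.28226e-05.
Partial sum through k=2: 112.984.
Order-3 term: 1/30240 · (1.83639e-07 − 0.00308642) = -1.02058e-07.
Partial sum through k=3: 112.984.
Order-4 term: −1/1209600 · (3.12311e-09 − 0.00257202) = 2.12633e-09.

S_4 ≈ 112.984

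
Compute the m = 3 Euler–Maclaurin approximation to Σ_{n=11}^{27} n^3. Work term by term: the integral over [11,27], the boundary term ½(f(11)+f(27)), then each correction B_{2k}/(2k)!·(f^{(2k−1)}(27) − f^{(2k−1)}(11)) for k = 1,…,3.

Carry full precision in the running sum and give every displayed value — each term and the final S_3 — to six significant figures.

∫_11^27 x^3 dx evaluates to 129200.
Endpoint term: (f(11) + f(27))/2 = (1331.00 + 19683.0)/2 = 10507.0.
So far: 139707.
Correction k=1: B_{2}/2! · (f^{(1)}(27) − f^{(1)}(11)) = 1/12 · (2187.00 − 363.000) = 152.000.
Partial sum through k=1: 139859.
Correction k=2: B_{4}/4! · (f^{(3)}(27) − f^{(3)}(11)) = −1/720 · (6.00000 − 6.00000) = 0.00000.
Partial sum through k=2: 139859.
Correction k=3: B_{6}/6! · (f^{(5)}(27) − f^{(5)}(11)) = 1/30240 · (0.00000 − 0.00000) = 0.00000.

S_3 ≈ 139859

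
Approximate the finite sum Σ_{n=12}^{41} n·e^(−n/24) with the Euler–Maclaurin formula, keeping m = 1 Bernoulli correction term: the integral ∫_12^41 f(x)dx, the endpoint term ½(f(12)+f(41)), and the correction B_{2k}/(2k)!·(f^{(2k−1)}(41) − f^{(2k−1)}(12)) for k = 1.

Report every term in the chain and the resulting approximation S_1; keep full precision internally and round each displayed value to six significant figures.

S_1 ≈ 248.738

The integral term ∫_12^41 x·e^(−x/24) dx = 241.421.
½[f(12) + f(41)] = ½[7.27837 + 7.42787] = 7.35312.
Integral + boundary = 248.774.
Correction k=1: B_{2}/2! · (f^{(1)}(41) − f^{(1)}(12)) = 1/12 · (-0.128327 − 0.303265) = -0.0359660.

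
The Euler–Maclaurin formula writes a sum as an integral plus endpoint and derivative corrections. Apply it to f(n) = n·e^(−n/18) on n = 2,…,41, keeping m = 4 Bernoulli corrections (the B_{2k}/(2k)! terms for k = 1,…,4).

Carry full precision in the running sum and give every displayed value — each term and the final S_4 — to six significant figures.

S_4 ≈ 216.194

The integral term ∫_2^41 x·e^(−x/18) dx = 213.275.
Boundary: ½(f(2) + f(41)) = ½(1.78968 + 4.20298) = 2.99633.
Integral + boundary = 216.271.
k=1: B_{2}/(2)! × [f^{(1)}(41) − f^{(1)}(2)] = 1/12 × (-0.130987 − 0.795413) = -0.0772000.
Partial sum through k=1: 216.194.
k=2: B_{4}/(4)! × [f^{(3)}(41) − f^{(3)}(2)] = −1/720 × (0.000228507 − 0.00797868) = 1.07641e-05.
Partial sum through k=2: 216.194.
k=3: B_{6}/(6)! × [f^{(5)}(41) − f^{(5)}(2)] = 1/30240 × (2.65832e-06 − 4.16740e-05) = -1.29020e-09.
Partial sum through k=3: 216.194.
k=4: B_{8}/(8)! × [f^{(7)}(41) − f^{(7)}(2)] = −1/1209600 × (1.42326e-08 − 1.81242e-07) = 1.38070e-13.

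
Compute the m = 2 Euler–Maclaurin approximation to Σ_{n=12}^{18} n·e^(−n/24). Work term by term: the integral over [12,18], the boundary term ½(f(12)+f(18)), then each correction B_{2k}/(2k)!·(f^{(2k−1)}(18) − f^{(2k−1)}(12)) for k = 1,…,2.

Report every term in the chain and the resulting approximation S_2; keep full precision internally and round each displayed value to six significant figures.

∫_12^18 x·e^(−x/24) dx evaluates to 47.8970.
½[f(12) + f(18)] = ½[7.27837 + 8.50260] = 7.89048.
So far: 55.7875.
Order-1 term: 1/12 · (0.118092 − 0.303265) = -0.0154311.
Partial sum through k=1: 55.7721.
Order-2 term: −1/720 · (0.00184518 − 0.00263251) = 1.09351e-06.

S_2 ≈ 55.7721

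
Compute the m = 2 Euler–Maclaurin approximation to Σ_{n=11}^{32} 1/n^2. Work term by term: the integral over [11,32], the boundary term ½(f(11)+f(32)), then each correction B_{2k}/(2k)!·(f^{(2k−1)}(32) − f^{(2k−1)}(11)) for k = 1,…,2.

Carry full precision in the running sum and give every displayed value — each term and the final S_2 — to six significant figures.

S_2 ≈ 0.0643995

The integral term ∫_11^32 1/x^2 dx = 0.0596591.
Boundary: ½(f(11) + f(32)) = ½(0.00826446 + 0.000976562) = 0.00462051.
Integral + boundary = 0.0642796.
Correction k=1: B_{2}/2! · (f^{(1)}(32) − f^{(1)}(11)) = 1/12 · (-6.10352e-05 − (-0.00150263)) = 0.000120133.
Partial sum through k=1: 0.0643997.
Correction k=2: B_{4}/4! · (f^{(3)}(32) − f^{(3)}(11)) = −1/720 · (-7.15256e-07 − (-0.000149021)) = -2.05980e-07.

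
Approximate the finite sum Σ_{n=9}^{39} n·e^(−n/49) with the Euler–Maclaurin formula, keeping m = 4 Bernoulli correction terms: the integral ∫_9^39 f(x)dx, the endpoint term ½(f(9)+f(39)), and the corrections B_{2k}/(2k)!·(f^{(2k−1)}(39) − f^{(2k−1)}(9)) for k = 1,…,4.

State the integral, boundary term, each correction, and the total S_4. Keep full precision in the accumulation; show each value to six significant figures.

∫_9^39 x·e^(−x/49) dx evaluates to 419.703.
Endpoint term: (f(9) + f(39))/2 = (7.48987 + 17.5955)/2 = 12.5427.
Integral + boundary = 432.246.
Correction k=1: B_{2}/2! · (f^{(1)}(39) − f^{(1)}(9)) = 1/12 · (0.0920748 − 0.679353) = -0.0489399.
After k=1: 432.197.
Correction k=2: B_{4}/4! · (f^{(3)}(39) − f^{(3)}(9)) = −1/720 · (0.000414164 − 0.000976163) = 7.80554e-07.
After k=2: 432.197.
Correction k=3: B_{6}/6! · (f^{(5)}(39) − f^{(5)}(9)) = 1/30240 · (3.29021e-07 − 6.95286e-07) = -1.21119e-11.
After k=3: 432.197.
Correction k=4: B_{8}/8! · (f^{(7)}(39) − f^{(7)}(9)) = −1/1209600 · (2.02227e-10 − 4.09832e-10) = 1.71631e-16.

S_4 ≈ 432.197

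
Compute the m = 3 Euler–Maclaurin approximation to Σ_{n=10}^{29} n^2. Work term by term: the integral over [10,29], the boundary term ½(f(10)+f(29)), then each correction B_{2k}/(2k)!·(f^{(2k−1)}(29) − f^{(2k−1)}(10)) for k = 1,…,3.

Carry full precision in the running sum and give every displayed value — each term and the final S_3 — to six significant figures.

The integral term ∫_10^29 x^2 dx = 7796.33.
½[f(10) + f(29)] = ½[100.000 + 841.000] = 470.500.
So far: 8266.83.
Correction k=1: B_{2}/2! · (f^{(1)}(29) − f^{(1)}(10)) = 1/12 · (58.0000 − 20.0000) = 3.16667.
Running total after k=1: 8270.00.
Correction k=2: B_{4}/4! · (f^{(3)}(29) − f^{(3)}(10)) = −1/720 · (0.00000 − 0.00000) = 0.00000.
Running total after k=2: 8270.00.
Correction k=3: B_{6}/6! · (f^{(5)}(29) − f^{(5)}(10)) = 1/30240 · (0.00000 − 0.00000) = 0.00000.

S_3 ≈ 8270.00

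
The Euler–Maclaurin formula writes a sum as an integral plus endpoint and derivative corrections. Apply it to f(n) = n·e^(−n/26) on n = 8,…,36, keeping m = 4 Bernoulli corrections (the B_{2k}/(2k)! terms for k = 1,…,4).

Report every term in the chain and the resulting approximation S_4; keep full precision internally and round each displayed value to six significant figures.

∫_8^36 x·e^(−x/26) dx evaluates to 246.188.
Boundary: ½(f(8) + f(36)) = ½(5.88113 + 9.01512) = 7.44813.
Running total after boundary: 253.636.
Correction k=1: B_{2}/2! · (f^{(1)}(36) − f^{(1)}(8)) = 1/12 · (-0.0963154 − 0.508944) = -0.0504383.
After k=1: 253.586.
Correction k=2: B_{4}/4! · (f^{(3)}(36) − f^{(3)}(8)) = −1/720 · (0.000598409 − 0.00292785) = 3.23534e-06.
After k=2: 253.586.
Correction k=3: B_{6}/6! · (f^{(5)}(36) − f^{(5)}(8)) = 1/30240 · (1.98121e-06 − 7.54856e-06) = -1.84105e-10.
After k=3: 253.586.
Correction k=4: B_{8}/8! · (f^{(7)}(36) − f^{(7)}(8)) = −1/1209600 · (4.55207e-09 − 1.59260e-08) = 9.40305e-15.

S_4 ≈ 253.586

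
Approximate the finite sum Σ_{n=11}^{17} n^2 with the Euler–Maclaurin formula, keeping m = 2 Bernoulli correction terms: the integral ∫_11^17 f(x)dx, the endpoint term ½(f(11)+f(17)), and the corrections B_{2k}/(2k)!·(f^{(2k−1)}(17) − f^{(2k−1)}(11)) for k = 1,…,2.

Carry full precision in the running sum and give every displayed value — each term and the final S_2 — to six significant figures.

Integral: ∫_11^17 x^2 dx = 1194.00.
½[f(11) + f(17)] = ½[121.000 + 289.000] = 205.000.
So far: 1399.00.
Correction k=1: B_{2}/2! · (f^{(1)}(17) − f^{(1)}(11)) = 1/12 · (34.0000 − 22.0000) = 1.00000.
After k=1: 1400.00.
Correction k=2: B_{4}/4! · (f^{(3)}(17) − f^{(3)}(11)) = −1/720 · (0.00000 − 0.00000) = 0.00000.

S_2 ≈ 1400.00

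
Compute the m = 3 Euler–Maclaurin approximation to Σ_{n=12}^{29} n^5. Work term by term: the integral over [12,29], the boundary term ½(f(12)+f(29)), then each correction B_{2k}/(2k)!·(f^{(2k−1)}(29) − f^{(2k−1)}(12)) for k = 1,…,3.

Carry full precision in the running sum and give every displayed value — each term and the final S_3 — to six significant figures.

Integral: ∫_12^29 x^5 dx = 9.86396e+07.
Endpoint term: (f(12) + f(29))/2 = (248832 + 2.05111e+07)/2 = 1.03800e+07.
Integral + boundary = 1.09020e+08.
Correction k=1: B_{2}/2! · (f^{(1)}(29) − f^{(1)}(12)) = 1/12 · (3.53640e+06 − 103680) = 286060.
After k=1: 1.09306e+08.
Correction k=2: B_{4}/4! · (f^{(3)}(29) − f^{(3)}(12)) = −1/720 · (50460.0 − 8640.00) = -58.0833.
After k=2: 1.09306e+08.
Correction k=3: B_{6}/6! · (f^{(5)}(29) − f^{(5)}(12)) = 1/30240 · (120.000 − 120.000) = 0.00000.

S_3 ≈ 1.09306e+08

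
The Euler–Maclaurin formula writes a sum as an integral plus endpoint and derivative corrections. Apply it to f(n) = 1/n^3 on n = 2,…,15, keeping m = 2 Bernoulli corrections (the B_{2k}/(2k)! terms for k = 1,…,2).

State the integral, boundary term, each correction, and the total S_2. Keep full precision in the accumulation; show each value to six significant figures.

The integral term ∫_2^15 1/x^3 dx = 0.122778.
Endpoint term: (f(2) + f(15))/2 = (0.125000 + 0.000296296)/2 = 0.0626481.
Running total after boundary: 0.185426.
Order-1 term: 1/12 · (-5.92593e-05 − (-0.187500)) = 0.0156201.
Partial sum through k=1: 0.201046.
Order-2 term: −1/720 · (-5.26749e-06 − (-0.937500)) = -0.00130208.

S_2 ≈ 0.199744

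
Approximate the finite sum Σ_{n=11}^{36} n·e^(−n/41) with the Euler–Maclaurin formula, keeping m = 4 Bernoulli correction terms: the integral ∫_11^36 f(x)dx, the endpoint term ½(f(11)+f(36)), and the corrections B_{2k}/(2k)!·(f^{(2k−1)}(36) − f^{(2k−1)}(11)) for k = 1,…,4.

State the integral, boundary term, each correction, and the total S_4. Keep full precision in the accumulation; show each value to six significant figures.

S_4 ≈ 329.923

∫_11^36 x·e^(−x/41) dx evaluates to 318.279.
½[f(11) + f(36)] = ½[8.41152 + 14.9613] = 11.6864.
Integral + boundary = 329.965.
Correction k=1: B_{2}/2! · (f^{(1)}(36) − f^{(1)}(11)) = 1/12 · (0.0506821 − 0.559525) = -0.0424036.
Running total after k=1: 329.923.
Correction k=2: B_{4}/4! · (f^{(3)}(36) − f^{(3)}(11)) = −1/720 · (0.000524609 − 0.00124265) = 9.97277e-07.
Running total after k=2: 329.923.
Correction k=3: B_{6}/6! · (f^{(5)}(36) − f^{(5)}(11)) = 1/30240 · (6.06228e-07 − 1.28046e-06) = -2.22959e-11.
Running total after k=3: 329.923.
Correction k=4: B_{8}/8! · (f^{(7)}(36) − f^{(7)}(11)) = −1/1209600 · (5.35618e-10 − 1.08369e-09) = 4.53100e-16.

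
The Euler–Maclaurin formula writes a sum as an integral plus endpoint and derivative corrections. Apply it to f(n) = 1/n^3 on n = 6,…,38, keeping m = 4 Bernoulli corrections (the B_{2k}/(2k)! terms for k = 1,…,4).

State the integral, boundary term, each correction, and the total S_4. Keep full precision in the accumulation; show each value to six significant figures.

S_4 ≈ 0.0160576

The integral term ∫_6^38 1/x^3 dx = 0.0135426.
Endpoint term: (f(6) + f(38))/2 = (0.00462963 + 1.82242e-05)/2 = 0.00232393.
Running total after boundary: 0.0158666.
Order-1 term: 1/12 · (-1.43876e-06 − (-0.00231481)) = 0.000192781.
After k=1: 0.0160593.
Order-2 term: −1/720 · (-1.99274e-08 − (-0.00128601)) = -1.78609e-06.
After k=2: 0.0160576.
Order-3 term: 1/30240 · (-5.79605e-10 − (-0.00150034)) = 4.96145e-08.
After k=3: 0.0160576.
Order-4 term: −1/1209600 · (-2.88999e-11 − (-0.00300069)) = -2.48073e-09.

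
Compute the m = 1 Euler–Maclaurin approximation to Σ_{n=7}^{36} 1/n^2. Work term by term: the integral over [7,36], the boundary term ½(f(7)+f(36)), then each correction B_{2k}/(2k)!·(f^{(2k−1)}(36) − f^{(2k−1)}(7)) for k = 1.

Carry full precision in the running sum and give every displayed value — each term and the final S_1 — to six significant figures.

∫_7^36 1/x^2 dx evaluates to 0.115079.
½[f(7) + f(36)] = ½[0.0204082 + 0.000771605] = 0.0105899.
So far: 0.125669.
Correction k=1: B_{2}/2! · (f^{(1)}(36) − f^{(1)}(7)) = 1/12 · (-4.28669e-05 − (-0.00583090)) = 0.000482336.

S_1 ≈ 0.126152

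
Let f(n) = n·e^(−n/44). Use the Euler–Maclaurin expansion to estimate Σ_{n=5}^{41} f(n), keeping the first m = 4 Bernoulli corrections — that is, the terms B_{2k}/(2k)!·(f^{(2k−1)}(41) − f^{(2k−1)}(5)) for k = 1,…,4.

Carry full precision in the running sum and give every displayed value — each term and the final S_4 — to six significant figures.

S_4 ≈ 461.699

Integral: ∫_5^41 x·e^(−x/44) dx = 451.457.
Boundary: ½(f(5) + f(41)) = ½(4.46291 + 16.1473) = 10.3051.
Running total after boundary: 461.763.
k=1: B_{2}/(2)! × [f^{(1)}(41) − f^{(1)}(5)] = 1/12 × (0.0268525 − 0.791153) = -0.0636917.
Running total after k=1: 461.699.
k=2: B_{4}/(4)! × [f^{(3)}(41) − f^{(3)}(5)] = −1/720 × (0.000420727 − 0.00133074) = 1.26391e-06.
Running total after k=2: 461.699.
k=3: B_{6}/(6)! × [f^{(5)}(41) − f^{(5)}(5)] = 1/30240 × (4.27471e-07 − 1.16365e-06) = -2.43447e-11.
Running total after k=3: 461.699.
k=4: B_{8}/(8)! × [f^{(7)}(41) − f^{(7)}(5)] = −1/1209600 × (3.29351e-10 − 8.47076e-10) = 4.28013e-16.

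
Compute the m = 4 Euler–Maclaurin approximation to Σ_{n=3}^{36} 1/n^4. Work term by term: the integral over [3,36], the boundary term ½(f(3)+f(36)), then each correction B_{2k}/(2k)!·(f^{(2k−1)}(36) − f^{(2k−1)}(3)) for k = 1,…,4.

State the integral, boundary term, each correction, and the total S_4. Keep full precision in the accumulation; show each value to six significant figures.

S_4 ≈ 0.0198157

Integral: ∫_3^36 1/x^4 dx = 0.0123385.
½[f(3) + f(36)] = ½[0.0123457 + 5.95374e-07] = 0.00617314.
Running total after boundary: 0.0185117.
Correction k=1: B_{2}/2! · (f^{(1)}(36) − f^{(1)}(3)) = 1/12 · (-6.61527e-08 − (-0.0164609)) = 0.00137174.
Partial sum through k=1: 0.0198834.
Correction k=2: B_{4}/4! · (f^{(3)}(36) − f^{(3)}(3)) = −1/720 · (-1.53131e-09 − (-0.0548697)) = -7.62079e-05.
Partial sum through k=2: 0.0198072.
Correction k=3: B_{6}/6! · (f^{(5)}(36) − f^{(5)}(3)) = 1/30240 · (-6.61678e-11 − (-0.341411)) = 1.12901e-05.
Partial sum through k=3: 0.0198185.
Correction k=4: B_{8}/8! · (f^{(7)}(36) − f^{(7)}(3)) = −1/1209600 · (-4.59499e-12 − (-3.41411)) = -2.82251e-06.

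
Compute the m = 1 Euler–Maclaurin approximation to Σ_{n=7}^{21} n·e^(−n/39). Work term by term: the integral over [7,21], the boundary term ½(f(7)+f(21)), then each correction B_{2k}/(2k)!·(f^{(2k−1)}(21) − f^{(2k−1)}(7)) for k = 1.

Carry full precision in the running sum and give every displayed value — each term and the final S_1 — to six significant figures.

S_1 ≈ 142.532

The integral term ∫_7^21 x·e^(−x/39) dx = 133.513.
Endpoint term: (f(7) + f(21))/2 = (5.84989 + 12.2566)/2 = 9.05322.
So far: 142.566.
k=1: B_{2}/(2)! × [f^{(1)}(21) − f^{(1)}(7)] = 1/12 × (0.269375 − 0.685701) = -0.0346939.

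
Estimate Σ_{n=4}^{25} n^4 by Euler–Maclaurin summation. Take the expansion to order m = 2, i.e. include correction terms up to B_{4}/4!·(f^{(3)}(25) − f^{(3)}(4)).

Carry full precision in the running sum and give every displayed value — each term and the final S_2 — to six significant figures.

Integral: ∫_4^25 x^4 dx = 1.95292e+06.
Endpoint term: (f(4) + f(25))/2 = (256.000 + 390625)/2 = 195440.
Running total after boundary: 2.14836e+06.
k=1: B_{2}/(2)! × [f^{(1)}(25) − f^{(1)}(4)] = 1/12 × (62500.0 − 256.000) = 5187.00.
Partial sum through k=1: 2.15355e+06.
k=2: B_{4}/(4)! × [f^{(3)}(25) − f^{(3)}(4)] = −1/720 × (600.000 − 96.0000) = -0.700000.

S_2 ≈ 2.15355e+06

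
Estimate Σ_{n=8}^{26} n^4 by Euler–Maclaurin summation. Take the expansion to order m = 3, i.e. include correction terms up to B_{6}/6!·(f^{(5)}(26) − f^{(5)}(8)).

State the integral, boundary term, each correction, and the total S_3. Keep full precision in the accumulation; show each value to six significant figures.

S_3 ≈ 2.60594e+06

The integral term ∫_8^26 x^4 dx = 2.36972e+06.
½[f(8) + f(26)] = ½[4096.00 + 456976] = 230536.
Running total after boundary: 2.60026e+06.
Order-1 term: 1/12 · (70304.0 − 2048.00) = 5688.00.
After k=1: 2.60595e+06.
Order-2 term: −1/720 · (624.000 − 192.000) = -0.600000.
After k=2: 2.60594e+06.
Order-3 term: 1/30240 · (0.00000 − 0.00000) = 0.00000.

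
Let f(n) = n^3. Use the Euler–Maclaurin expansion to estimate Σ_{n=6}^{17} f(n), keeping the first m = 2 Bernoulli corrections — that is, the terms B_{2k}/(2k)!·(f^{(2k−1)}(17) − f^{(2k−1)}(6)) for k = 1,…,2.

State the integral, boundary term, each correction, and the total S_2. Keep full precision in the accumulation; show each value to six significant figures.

∫_6^17 x^3 dx evaluates to 20556.2.
Boundary: ½(f(6) + f(17)) = ½(216.000 + 4913.00) = 2564.50.
So far: 23120.8.
Correction k=1: B_{2}/2! · (f^{(1)}(17) − f^{(1)}(6)) = 1/12 · (867.000 − 108.000) = 63.2500.
After k=1: 23184.0.
Correction k=2: B_{4}/4! · (f^{(3)}(17) − f^{(3)}(6)) = −1/720 · (6.00000 − 6.00000) = 0.00000.

S_2 ≈ 23184.0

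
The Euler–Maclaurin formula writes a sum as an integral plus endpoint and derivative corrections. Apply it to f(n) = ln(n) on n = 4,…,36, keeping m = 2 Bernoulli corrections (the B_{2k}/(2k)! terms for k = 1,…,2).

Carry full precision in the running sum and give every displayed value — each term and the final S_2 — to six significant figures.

∫_4^36 ln(x) dx evaluates to 91.4615.
Endpoint term: (f(4) + f(36))/2 = (1.38629 + 3.58352)/2 = 2.48491.
Integral + boundary = 93.9464.
Correction k=1: B_{2}/2! · (f^{(1)}(36) − f^{(1)}(4)) = 1/12 · (0.0277778 − 0.250000) = -0.0185185.
After k=1: 93.9279.
Correction k=2: B_{4}/4! · (f^{(3)}(36) − f^{(3)}(4)) = −1/720 · (4.28669e-05 − 0.0312500) = 4.33432e-05.

S_2 ≈ 93.9279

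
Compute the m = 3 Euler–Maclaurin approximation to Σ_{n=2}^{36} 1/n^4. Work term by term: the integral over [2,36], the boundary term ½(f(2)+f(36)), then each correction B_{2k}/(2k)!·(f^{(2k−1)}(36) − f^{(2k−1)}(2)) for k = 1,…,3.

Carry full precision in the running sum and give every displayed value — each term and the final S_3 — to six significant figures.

S_3 ≈ 0.0824584

The integral term ∫_2^36 1/x^4 dx = 0.0416595.
Boundary: ½(f(2) + f(36)) = ½(0.0625000 + 5.95374e-07) = 0.0312503.
Running total after boundary: 0.0729098.
Order-1 term: 1/12 · (-6.61527e-08 − (-0.125000)) = 0.0104167.
Partial sum through k=1: 0.0833265.
Order-2 term: −1/720 · (-1.53131e-09 − (-0.937500)) = -0.00130208.
Partial sum through k=2: 0.0820244.
Order-3 term: 1/30240 · (-6.61678e-11 − (-13.1250)) = 0.000434028.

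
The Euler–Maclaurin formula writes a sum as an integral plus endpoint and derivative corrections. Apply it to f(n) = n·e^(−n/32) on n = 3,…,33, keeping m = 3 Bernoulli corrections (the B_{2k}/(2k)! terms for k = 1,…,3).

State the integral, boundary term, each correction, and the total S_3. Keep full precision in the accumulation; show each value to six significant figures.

S_3 ≈ 285.304

Integral: ∫_3^33 x·e^(−x/32) dx = 278.125.
Boundary: ½(f(3) + f(33)) = ½(2.73153 + 11.7665) = 7.24902.
Running total after boundary: 285.374.
Order-1 term: 1/12 · (-0.0111425 − 0.825150) = -0.0696910.
After k=1: 285.304.
Order-2 term: −1/720 · (0.000685527 − 0.00258415) = 2.63698e-06.
After k=2: 285.304.
Order-3 term: 1/30240 · (1.34955e-06 − 4.26025e-06) = -9.62533e-11.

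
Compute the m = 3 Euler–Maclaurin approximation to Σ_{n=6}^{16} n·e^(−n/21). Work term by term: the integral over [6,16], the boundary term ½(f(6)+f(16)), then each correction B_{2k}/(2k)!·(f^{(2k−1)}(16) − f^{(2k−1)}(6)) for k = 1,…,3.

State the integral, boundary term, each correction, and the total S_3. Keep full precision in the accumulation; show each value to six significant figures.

S_3 ≈ 69.3555

Integral: ∫_6^16 x·e^(−x/21) dx = 63.4023.
Boundary: ½(f(6) + f(16)) = ½(4.50886 + 7.46842) = 5.98864.
Running total after boundary: 69.3909.
Order-1 term: 1/12 · (0.111137 − 0.536769) = -0.0354694.
After k=1: 69.3555.
Order-2 term: −1/720 · (0.00236891 − 0.00462522) = 3.13377e-06.
After k=2: 69.3555.
Order-3 term: 1/30240 · (1.01719e-05 − 1.82161e-05) = -2.66010e-10.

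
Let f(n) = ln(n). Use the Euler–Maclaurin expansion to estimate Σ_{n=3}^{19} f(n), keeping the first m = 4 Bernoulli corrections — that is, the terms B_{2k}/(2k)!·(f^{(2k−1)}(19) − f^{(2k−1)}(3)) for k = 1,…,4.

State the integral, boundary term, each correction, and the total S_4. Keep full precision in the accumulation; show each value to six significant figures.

S_4 ≈ 38.6467

Integral: ∫_3^19 ln(x) dx = 36.6485.
Boundary: ½(f(3) + f(19)) = ½(1.09861 + 2.94444) = 2.02153.
So far: 38.6700.
Correction k=1: B_{2}/2! · (f^{(1)}(19) − f^{(1)}(3)) = 1/12 · (0.0526316 − 0.333333) = -0.0233918.
Partial sum through k=1: 38.6466.
Correction k=2: B_{4}/4! · (f^{(3)}(19) − f^{(3)}(3)) = −1/720 · (0.000291588 − 0.0740741) = 0.000102476.
Partial sum through k=2: 38.6467.
Correction k=3: B_{6}/6! · (f^{(5)}(19) − f^{(5)}(3)) = 1/30240 · (9.69267e-06 − 0.0987654) = -3.26573e-06.
Partial sum through k=3: 38.6467.
Correction k=4: B_{8}/8! · (f^{(7)}(19) − f^{(7)}(3)) = −1/1209600 · (8.05485e-07 − 0.329218) = 2.72170e-07.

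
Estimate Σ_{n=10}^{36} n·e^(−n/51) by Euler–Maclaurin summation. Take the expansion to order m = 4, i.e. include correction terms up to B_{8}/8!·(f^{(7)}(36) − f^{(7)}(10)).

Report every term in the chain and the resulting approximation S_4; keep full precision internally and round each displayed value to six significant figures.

S_4 ≈ 379.606

The integral term ∫_10^36 x·e^(−x/51) dx = 366.653.
Endpoint term: (f(10) + f(36))/2 = (8.21948 + 17.7722)/2 = 12.9958.
So far: 379.649.
k=1: B_{2}/(2)! × [f^{(1)}(36) − f^{(1)}(10)] = 1/12 × (0.145198 − 0.660782) = -0.0429653.
Partial sum through k=1: 379.606.
k=2: B_{4}/(4)! × [f^{(3)}(36) − f^{(3)}(10)] = −1/720 × (0.000435426 − 0.000886073) = 6.25899e-07.
Partial sum through k=2: 379.606.
k=3: B_{6}/(6)! × [f^{(5)}(36) − f^{(5)}(10)] = 1/30240 × (3.13352e-07 − 5.83659e-07) = -8.93874e-12.
Partial sum through k=3: 379.606.
k=4: B_{8}/(8)! × [f^{(7)}(36) − f^{(7)}(10)] = −1/1209600 × (1.76585e-10 − 3.17821e-10) = 1.16763e-16.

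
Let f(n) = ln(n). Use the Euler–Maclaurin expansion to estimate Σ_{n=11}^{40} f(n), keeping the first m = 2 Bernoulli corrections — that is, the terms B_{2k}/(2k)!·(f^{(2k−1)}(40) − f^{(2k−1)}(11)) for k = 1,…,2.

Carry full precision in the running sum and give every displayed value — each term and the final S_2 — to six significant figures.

The integral term ∫_11^40 ln(x) dx = 92.1783.
½[f(11) + f(40)] = ½[2.39790 + 3.68888] = 3.04339.
Integral + boundary = 95.2217.
Correction k=1: B_{2}/2! · (f^{(1)}(40) − f^{(1)}(11)) = 1/12 · (0.0250000 − 0.0909091) = -0.00549242.
Partial sum through k=1: 95.2162.
Correction k=2: B_{4}/4! · (f^{(3)}(40) − f^{(3)}(11)) = −1/720 · (3.12500e-05 − 0.00150263) = 2.04358e-06.

S_2 ≈ 95.2162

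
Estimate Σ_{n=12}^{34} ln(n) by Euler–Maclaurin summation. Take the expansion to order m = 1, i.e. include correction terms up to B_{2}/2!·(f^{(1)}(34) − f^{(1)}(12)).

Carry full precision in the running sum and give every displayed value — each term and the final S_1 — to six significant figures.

S_1 ≈ 71.0785

Integral: ∫_12^34 ln(x) dx = 68.0774.
Endpoint term: (f(12) + f(34))/2 = (2.48491 + 3.52636)/2 = 3.00563.
Running total after boundary: 71.0830.
Order-1 term: 1/12 · (0.0294118 − 0.0833333) = -0.00449346.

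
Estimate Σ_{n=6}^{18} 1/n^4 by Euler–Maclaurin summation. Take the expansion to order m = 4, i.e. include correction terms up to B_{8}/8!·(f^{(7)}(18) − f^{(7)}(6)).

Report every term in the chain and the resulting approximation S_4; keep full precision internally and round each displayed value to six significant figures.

S_4 ≈ 0.00191874

∫_6^18 1/x^4 dx evaluates to 0.00148605.
½[f(6) + f(18)] = ½[0.000771605 + 9.52599e-06] = 0.000390565.
So far: 0.00187662.
k=1: B_{2}/(2)! × [f^{(1)}(18) − f^{(1)}(6)] = 1/12 × (-2.11689e-06 − (-0.000514403)) = 4.26905e-05.
Partial sum through k=1: 0.00191931.
k=2: B_{4}/(4)! × [f^{(3)}(18) − f^{(3)}(6)] = −1/720 × (-1.96008e-07 − (-0.000428669)) = -5.95102e-07.
Partial sum through k=2: 0.00191871.
k=3: B_{6}/(6)! × [f^{(5)}(18) − f^{(5)}(6)] = 1/30240 × (-3.38779e-08 − (-0.000666819)) = 2.20498e-08.
Partial sum through k=3: 0.00191874.
k=4: B_{8}/(8)! × [f^{(7)}(18) − f^{(7)}(6)] = −1/1209600 × (-9.41053e-09 − (-0.00166705)) = -1.37817e-09.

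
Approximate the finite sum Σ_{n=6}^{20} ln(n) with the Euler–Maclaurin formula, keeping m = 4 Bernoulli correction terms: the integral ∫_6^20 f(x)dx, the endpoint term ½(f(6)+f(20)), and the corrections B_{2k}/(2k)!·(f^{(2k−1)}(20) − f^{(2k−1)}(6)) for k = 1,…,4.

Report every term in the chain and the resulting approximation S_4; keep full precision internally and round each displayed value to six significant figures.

S_4 ≈ 37.5481

The integral term ∫_6^20 ln(x) dx = 35.1641.
Endpoint term: (f(6) + f(20))/2 = (1.79176 + 2.99573)/2 = 2.39375.
Integral + boundary = 37.5578.
Correction k=1: B_{2}/2! · (f^{(1)}(20) − f^{(1)}(6)) = 1/12 · (0.0500000 − 0.166667) = -0.00972222.
Partial sum through k=1: 37.5481.
Correction k=2: B_{4}/4! · (f^{(3)}(20) − f^{(3)}(6)) = −1/720 · (0.000250000 − 0.00925926) = 1.25129e-05.
Partial sum through k=2: 37.5481.
Correction k=3: B_{6}/6! · (f^{(5)}(20) − f^{(5)}(6)) = 1/30240 · (7.50000e-06 − 0.00308642) = -1.01816e-07.
Partial sum through k=3: 37.5481.
Correction k=4: B_{8}/8! · (f^{(7)}(20) − f^{(7)}(6)) = −1/1209600 · (5.62500e-07 − 0.00257202) = 2.12587e-09.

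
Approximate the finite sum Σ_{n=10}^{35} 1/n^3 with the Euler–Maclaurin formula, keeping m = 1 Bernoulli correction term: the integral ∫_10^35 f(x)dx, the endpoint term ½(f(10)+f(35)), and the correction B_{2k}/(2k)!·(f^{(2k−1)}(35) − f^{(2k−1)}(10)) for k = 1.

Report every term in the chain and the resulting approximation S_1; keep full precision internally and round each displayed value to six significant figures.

∫_10^35 1/x^3 dx evaluates to 0.00459184.
Boundary: ½(f(10) + f(35)) = ½(0.00100000 + 2.33236e-05) = 0.000511662.
So far: 0.00510350.
Order-1 term: 1/12 · (-1.99917e-06 − (-0.000300000)) = 2.48334e-05.

S_1 ≈ 0.00512833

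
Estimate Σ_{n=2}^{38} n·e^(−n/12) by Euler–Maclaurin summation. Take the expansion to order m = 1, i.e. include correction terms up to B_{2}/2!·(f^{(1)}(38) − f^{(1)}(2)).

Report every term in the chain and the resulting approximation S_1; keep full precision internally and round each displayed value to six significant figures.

S_1 ≈ 118.503

The integral term ∫_2^38 x·e^(−x/12) dx = 116.923.
Boundary: ½(f(2) + f(38)) = ½(1.69296 + 1.60147) = 1.64721.
Integral + boundary = 118.570.
Correction k=1: B_{2}/2! · (f^{(1)}(38) − f^{(1)}(2)) = 1/12 · (-0.0913117 − 0.705401) = -0.0663928.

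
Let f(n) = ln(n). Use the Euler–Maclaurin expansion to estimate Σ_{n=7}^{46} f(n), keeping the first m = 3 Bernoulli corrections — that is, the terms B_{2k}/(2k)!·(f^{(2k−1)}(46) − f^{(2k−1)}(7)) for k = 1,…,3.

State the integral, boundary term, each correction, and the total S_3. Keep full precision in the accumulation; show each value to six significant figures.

S_3 ≈ 126.373

∫_7^46 ln(x) dx evaluates to 123.496.
Endpoint term: (f(7) + f(46))/2 = (1.94591 + 3.82864)/2 = 2.88728.
Running total after boundary: 126.383.
Correction k=1: B_{2}/2! · (f^{(1)}(46) − f^{(1)}(7)) = 1/12 · (0.0217391 − 0.142857) = -0.0100932.
Running total after k=1: 126.373.
Correction k=2: B_{4}/4! · (f^{(3)}(46) − f^{(3)}(7)) = −1/720 · (2.05474e-05 − 0.00583090) = 8.06994e-06.
Running total after k=2: 126.373.
Correction k=3: B_{6}/6! · (f^{(5)}(46) − f^{(5)}(7)) = 1/30240 · (1.16526e-07 − 0.00142798) = -4.72176e-08.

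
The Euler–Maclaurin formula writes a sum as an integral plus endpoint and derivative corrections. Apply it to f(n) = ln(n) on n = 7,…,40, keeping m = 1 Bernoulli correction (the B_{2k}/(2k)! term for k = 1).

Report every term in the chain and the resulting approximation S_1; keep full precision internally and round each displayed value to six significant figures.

S_1 ≈ 103.741

Integral: ∫_7^40 ln(x) dx = 100.934.
Endpoint term: (f(7) + f(40))/2 = (1.94591 + 3.68888)/2 = 2.81739.
Integral + boundary = 103.751.
Order-1 term: 1/12 · (0.0250000 − 0.142857) = -0.00982143.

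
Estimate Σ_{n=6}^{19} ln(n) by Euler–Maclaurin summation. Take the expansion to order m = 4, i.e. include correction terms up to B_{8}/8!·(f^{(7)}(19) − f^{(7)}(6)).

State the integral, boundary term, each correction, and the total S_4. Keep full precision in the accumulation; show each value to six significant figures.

Integral: ∫_6^19 ln(x) dx = 32.1938.
Boundary: ½(f(6) + f(19)) = ½(1.79176 + 2.94444) = 2.36810.
So far: 34.5619.
k=1: B_{2}/(2)! × [f^{(1)}(19) − f^{(1)}(6)] = 1/12 × (0.0526316 − 0.166667) = -0.00950292.
Running total after k=1: 34.5524.
k=2: B_{4}/(4)! × [f^{(3)}(19) − f^{(3)}(6)] = −1/720 × (0.000291588 − 0.00925926) = 1.24551e-05.
Running total after k=2: 34.5524.
k=3: B_{6}/(6)! × [f^{(5)}(19) − f^{(5)}(6)] = 1/30240 × (9.69267e-06 − 0.00308642) = -1.01744e-07.
Running total after k=3: 34.5524.
k=4: B_{8}/(8)! × [f^{(7)}(19) − f^{(7)}(6)] = −1/1209600 × (8.05485e-07 − 0.00257202) = 2.12567e-09.

S_4 ≈ 34.5524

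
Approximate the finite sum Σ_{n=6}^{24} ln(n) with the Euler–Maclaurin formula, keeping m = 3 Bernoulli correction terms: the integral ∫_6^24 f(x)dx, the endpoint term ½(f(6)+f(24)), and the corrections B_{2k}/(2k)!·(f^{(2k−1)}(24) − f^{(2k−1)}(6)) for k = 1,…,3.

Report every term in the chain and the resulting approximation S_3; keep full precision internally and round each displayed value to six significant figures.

S_3 ≈ 49.9972

Integral: ∫_6^24 ln(x) dx = 47.5227.
½[f(6) + f(24)] = ½[1.79176 + 3.17805] = 2.48491.
Integral + boundary = 50.0076.
Order-1 term: 1/12 · (0.0416667 − 0.166667) = -0.0104167.
After k=1: 49.9972.
Order-2 term: −1/720 · (0.000144676 − 0.00925926) = 1.26591e-05.
After k=2: 49.9972.
Order-3 term: 1/30240 · (3.01408e-06 − 0.00308642) = -1.01964e-07.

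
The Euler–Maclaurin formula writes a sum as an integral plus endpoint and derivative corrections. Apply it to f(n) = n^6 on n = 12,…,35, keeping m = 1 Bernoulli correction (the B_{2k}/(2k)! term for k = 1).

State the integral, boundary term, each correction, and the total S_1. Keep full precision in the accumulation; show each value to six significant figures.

∫_12^35 x^6 dx evaluates to 9.18621e+09.
Boundary: ½(f(12) + f(35)) = ½(2.98598e+06 + 1.83827e+09) = 9.20626e+08.
So far: 1.01068e+10.
Correction k=1: B_{2}/2! · (f^{(1)}(35) − f^{(1)}(12)) = 1/12 · (3.15131e+08 − 1.49299e+06) = 2.61365e+07.

S_1 ≈ 1.01330e+10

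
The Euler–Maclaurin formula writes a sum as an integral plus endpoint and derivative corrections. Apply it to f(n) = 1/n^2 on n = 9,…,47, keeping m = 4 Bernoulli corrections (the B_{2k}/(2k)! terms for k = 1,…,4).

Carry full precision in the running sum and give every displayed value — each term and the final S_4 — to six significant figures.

S_4 ≈ 0.0964602

∫_9^47 1/x^2 dx evaluates to 0.0898345.
½[f(9) + f(47)] = ½[0.0123457 + 0.000452694] = 0.00639919.
Running total after boundary: 0.0962337.
Correction k=1: B_{2}/2! · (f^{(1)}(47) − f^{(1)}(9)) = 1/12 · (-1.92636e-05 − (-0.00274348)) = 0.000227018.
Partial sum through k=1: 0.0964607.
Correction k=2: B_{4}/4! · (f^{(3)}(47) − f^{(3)}(9)) = −1/720 · (-1.04646e-07 − (-0.000406442)) = -5.64358e-07.
Partial sum through k=2: 0.0964602.
Correction k=3: B_{6}/6! · (f^{(5)}(47) − f^{(5)}(9)) = 1/30240 · (-1.42117e-09 − (-0.000150534)) = 4.97793e-09.
Partial sum through k=3: 0.0964602.
Correction k=4: B_{8}/8! · (f^{(7)}(47) − f^{(7)}(9)) = −1/1209600 · (-3.60280e-11 − (-0.000104073)) = -8.60391e-11.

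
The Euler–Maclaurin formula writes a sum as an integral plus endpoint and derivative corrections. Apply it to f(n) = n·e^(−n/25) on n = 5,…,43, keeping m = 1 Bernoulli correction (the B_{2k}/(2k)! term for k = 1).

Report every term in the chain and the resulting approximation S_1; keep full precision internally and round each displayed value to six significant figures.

S_1 ≈ 315.467

Integral: ∫_5^43 x·e^(−x/25) dx = 309.636.
Boundary: ½(f(5) + f(43)) = ½(4.09365 + 7.69984) = 5.89675.
Integral + boundary = 315.532.
Order-1 term: 1/12 · (-0.128928 − 0.654985) = -0.0653260.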